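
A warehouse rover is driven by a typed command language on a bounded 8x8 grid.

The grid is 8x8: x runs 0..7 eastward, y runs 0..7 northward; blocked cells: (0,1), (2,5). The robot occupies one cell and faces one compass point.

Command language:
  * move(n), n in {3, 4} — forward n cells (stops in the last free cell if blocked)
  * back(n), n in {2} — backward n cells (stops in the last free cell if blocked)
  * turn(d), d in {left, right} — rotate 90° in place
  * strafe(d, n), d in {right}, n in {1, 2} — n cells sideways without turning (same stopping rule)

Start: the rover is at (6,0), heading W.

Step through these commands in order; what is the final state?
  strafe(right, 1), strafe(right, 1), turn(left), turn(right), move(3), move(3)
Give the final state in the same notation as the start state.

t0: at (6,0), heading W
t=1 strafe(right, 1) ⇒ at (6,1), heading W
t=2 strafe(right, 1) ⇒ at (6,2), heading W
t=3 turn(left) ⇒ at (6,2), heading S
t=4 turn(right) ⇒ at (6,2), heading W
t=5 move(3) ⇒ at (3,2), heading W
t=6 move(3) ⇒ at (0,2), heading W

at (0,2), heading W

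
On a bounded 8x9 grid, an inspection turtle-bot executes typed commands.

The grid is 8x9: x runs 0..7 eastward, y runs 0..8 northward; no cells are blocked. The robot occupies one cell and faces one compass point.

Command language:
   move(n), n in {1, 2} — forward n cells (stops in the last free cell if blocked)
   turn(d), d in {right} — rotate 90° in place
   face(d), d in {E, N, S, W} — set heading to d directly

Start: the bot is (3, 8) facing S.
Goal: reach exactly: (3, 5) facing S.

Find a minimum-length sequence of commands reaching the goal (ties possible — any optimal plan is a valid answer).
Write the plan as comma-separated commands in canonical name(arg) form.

move(1), move(2)

from: (3, 8) facing S
1. move(1) → (3, 7) facing S
2. move(2) → (3, 5) facing S
no 1-step plan works, so 2 is optimal.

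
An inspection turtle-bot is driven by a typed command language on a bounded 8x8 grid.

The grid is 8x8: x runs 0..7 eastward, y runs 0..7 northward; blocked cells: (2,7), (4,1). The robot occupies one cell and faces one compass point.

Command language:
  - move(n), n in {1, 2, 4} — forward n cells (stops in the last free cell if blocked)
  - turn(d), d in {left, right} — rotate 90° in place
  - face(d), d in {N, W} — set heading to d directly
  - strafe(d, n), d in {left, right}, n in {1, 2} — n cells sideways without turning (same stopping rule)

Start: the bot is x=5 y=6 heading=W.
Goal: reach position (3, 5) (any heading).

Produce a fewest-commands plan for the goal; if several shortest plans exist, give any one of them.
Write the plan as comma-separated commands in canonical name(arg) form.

t0: x=5 y=6 heading=W
step 1 (move(2)): x=3 y=6 heading=W
step 2 (strafe(left, 1)): x=3 y=5 heading=W
minimal: 2 command(s), checked below 2.

move(2), strafe(left, 1)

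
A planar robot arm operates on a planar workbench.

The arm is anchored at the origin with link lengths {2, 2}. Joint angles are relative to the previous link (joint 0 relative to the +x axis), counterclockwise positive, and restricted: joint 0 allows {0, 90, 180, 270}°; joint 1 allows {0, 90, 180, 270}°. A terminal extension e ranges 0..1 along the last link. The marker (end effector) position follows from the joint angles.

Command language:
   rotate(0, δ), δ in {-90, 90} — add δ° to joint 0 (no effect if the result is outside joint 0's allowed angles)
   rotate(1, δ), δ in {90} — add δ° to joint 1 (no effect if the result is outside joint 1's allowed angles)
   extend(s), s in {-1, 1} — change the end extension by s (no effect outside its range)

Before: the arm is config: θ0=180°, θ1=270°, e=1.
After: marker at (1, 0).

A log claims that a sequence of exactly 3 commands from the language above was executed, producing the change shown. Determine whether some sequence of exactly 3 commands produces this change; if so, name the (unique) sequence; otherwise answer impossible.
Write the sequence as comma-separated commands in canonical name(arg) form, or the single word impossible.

t0: config: θ0=180°, θ1=270°, e=1
step 1 (rotate(1, 90)): config: θ0=180°, θ1=0°, e=1
step 2 (rotate(1, 90)): config: θ0=180°, θ1=90°, e=1
step 3 (rotate(1, 90)): config: θ0=180°, θ1=180°, e=1
no rival 3-sequence matches.

rotate(1, 90), rotate(1, 90), rotate(1, 90)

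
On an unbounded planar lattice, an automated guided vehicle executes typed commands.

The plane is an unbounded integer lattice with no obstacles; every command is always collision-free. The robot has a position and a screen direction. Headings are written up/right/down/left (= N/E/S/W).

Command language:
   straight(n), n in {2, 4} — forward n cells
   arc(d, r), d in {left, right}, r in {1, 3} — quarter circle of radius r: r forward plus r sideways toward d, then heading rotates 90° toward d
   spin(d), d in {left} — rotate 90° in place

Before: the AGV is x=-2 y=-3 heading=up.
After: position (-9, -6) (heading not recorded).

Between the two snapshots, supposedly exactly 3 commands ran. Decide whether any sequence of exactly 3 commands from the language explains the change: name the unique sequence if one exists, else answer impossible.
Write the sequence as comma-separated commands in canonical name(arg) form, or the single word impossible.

key: order matters: swapping spin(left) and arc(left, 3) lands elsewhere
t0: x=-2 y=-3 heading=up
step 1 (spin(left)): x=-2 y=-3 heading=left
step 2 (straight(4)): x=-6 y=-3 heading=left
step 3 (arc(left, 3)): x=-9 y=-6 heading=down
uniquely the one of 343 3-step routes that fits.

spin(left), straight(4), arc(left, 3)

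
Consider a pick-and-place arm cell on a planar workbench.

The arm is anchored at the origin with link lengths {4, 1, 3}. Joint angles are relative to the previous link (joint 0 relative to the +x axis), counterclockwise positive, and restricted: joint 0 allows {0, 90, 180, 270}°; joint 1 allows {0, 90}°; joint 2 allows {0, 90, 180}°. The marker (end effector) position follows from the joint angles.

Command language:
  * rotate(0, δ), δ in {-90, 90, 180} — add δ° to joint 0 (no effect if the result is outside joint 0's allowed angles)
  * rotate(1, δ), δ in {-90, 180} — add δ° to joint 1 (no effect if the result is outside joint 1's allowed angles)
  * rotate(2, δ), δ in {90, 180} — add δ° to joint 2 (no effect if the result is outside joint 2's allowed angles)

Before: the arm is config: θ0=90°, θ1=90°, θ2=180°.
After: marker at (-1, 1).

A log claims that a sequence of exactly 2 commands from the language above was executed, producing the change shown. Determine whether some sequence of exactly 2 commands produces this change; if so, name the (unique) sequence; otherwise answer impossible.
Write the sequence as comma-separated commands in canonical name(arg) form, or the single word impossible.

key: order matters: swapping rotate(2, 180) and rotate(2, 90) lands elsewhere
begin: config: θ0=90°, θ1=90°, θ2=180°
t=1 rotate(2, 180) ⇒ config: θ0=90°, θ1=90°, θ2=0°
t=2 rotate(2, 90) ⇒ config: θ0=90°, θ1=90°, θ2=90°
uniquely the one of 49 2-step routes that fits.

rotate(2, 180), rotate(2, 90)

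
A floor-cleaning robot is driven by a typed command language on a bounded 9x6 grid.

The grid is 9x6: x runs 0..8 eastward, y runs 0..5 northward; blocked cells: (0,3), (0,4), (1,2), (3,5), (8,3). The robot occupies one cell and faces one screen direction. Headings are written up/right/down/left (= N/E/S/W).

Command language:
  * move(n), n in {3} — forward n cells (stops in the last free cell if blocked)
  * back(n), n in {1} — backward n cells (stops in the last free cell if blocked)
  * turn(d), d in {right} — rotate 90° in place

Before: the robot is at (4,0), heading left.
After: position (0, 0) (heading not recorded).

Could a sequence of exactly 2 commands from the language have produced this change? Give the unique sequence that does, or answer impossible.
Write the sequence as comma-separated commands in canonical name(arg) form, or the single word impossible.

key: the second move(3) runs into the grid edge before its full distance
begin: at (4,0), heading left
t=1 move(3) ⇒ at (1,0), heading left
t=2 move(3) ⇒ at (0,0), heading left
all 9 alternatives checked — unique.

move(3), move(3)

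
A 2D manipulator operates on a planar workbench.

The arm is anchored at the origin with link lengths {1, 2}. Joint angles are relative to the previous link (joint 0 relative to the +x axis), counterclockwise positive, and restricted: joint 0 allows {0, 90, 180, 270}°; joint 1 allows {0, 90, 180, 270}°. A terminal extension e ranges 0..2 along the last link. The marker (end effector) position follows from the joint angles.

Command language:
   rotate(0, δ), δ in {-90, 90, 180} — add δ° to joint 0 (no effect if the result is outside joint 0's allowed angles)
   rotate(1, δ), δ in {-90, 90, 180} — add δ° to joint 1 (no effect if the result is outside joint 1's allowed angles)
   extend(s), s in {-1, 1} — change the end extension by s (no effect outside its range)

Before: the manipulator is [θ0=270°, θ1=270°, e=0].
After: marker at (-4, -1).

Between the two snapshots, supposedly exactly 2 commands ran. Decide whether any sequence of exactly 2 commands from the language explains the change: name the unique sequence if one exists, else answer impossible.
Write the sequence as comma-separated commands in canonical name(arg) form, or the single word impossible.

initial: [θ0=270°, θ1=270°, e=0]
[1] after extend(1): [θ0=270°, θ1=270°, e=1]
[2] after extend(1): [θ0=270°, θ1=270°, e=2]
no other 2-command option fits: unique.

extend(1), extend(1)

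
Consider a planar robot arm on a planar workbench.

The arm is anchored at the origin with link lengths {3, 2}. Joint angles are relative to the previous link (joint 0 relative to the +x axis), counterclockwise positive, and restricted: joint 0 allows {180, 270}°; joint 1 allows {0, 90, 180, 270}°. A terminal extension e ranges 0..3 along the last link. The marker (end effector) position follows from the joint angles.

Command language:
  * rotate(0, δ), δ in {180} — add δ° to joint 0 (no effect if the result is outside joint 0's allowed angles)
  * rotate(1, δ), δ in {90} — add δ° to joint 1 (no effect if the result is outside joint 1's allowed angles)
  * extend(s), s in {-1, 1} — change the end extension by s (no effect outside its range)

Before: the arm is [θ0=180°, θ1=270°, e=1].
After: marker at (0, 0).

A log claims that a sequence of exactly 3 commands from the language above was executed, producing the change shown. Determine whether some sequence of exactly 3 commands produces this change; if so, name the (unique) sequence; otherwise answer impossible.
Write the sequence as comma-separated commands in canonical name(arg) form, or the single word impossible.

rotate(1, 90), rotate(1, 90), rotate(1, 90)

t0: [θ0=180°, θ1=270°, e=1]
[1] after rotate(1, 90): [θ0=180°, θ1=0°, e=1]
[2] after rotate(1, 90): [θ0=180°, θ1=90°, e=1]
[3] after rotate(1, 90): [θ0=180°, θ1=180°, e=1]
uniquely the one of 64 3-step routes that fits.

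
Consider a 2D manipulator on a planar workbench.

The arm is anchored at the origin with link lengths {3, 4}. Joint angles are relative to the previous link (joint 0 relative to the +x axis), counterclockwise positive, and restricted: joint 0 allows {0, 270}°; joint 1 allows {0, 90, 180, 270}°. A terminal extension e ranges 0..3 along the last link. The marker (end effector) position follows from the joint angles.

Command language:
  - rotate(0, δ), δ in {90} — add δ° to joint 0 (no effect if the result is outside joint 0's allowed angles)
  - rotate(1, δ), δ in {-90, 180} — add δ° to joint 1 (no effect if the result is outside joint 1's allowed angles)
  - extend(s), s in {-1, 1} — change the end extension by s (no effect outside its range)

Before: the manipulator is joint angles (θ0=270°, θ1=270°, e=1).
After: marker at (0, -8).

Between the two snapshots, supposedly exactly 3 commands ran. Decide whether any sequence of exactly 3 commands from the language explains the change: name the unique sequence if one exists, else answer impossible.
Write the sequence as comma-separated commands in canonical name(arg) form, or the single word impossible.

begin: joint angles (θ0=270°, θ1=270°, e=1)
1. rotate(1, -90) → joint angles (θ0=270°, θ1=180°, e=1)
2. rotate(1, -90) → joint angles (θ0=270°, θ1=90°, e=1)
3. rotate(1, -90) → joint angles (θ0=270°, θ1=0°, e=1)
no rival 3-sequence matches.

rotate(1, -90), rotate(1, -90), rotate(1, -90)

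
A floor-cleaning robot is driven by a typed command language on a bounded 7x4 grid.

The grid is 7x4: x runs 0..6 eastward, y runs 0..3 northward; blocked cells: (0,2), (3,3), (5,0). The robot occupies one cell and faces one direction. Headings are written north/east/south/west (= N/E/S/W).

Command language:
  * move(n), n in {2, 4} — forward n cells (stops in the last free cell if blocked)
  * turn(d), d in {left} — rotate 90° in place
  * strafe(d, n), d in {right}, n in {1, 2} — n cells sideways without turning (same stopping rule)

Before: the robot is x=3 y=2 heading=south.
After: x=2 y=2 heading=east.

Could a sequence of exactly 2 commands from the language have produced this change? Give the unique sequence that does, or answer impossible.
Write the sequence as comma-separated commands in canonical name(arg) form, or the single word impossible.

key: order matters: swapping strafe(right, 1) and turn(left) lands elsewhere
from: x=3 y=2 heading=south
[1] after strafe(right, 1): x=2 y=2 heading=south
[2] after turn(left): x=2 y=2 heading=east
no rival 2-sequence matches.

strafe(right, 1), turn(left)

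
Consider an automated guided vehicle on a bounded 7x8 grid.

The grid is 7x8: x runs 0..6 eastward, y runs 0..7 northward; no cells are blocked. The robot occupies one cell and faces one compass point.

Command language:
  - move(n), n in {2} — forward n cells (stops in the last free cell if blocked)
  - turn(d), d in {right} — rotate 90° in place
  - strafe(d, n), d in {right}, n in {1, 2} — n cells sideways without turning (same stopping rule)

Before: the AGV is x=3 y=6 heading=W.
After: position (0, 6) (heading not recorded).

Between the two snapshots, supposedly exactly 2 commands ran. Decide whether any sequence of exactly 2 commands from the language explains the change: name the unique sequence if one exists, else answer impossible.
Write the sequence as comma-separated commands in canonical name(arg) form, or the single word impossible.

move(2), move(2)

key: the second move(2) runs into the grid edge before its full distance
start: x=3 y=6 heading=W
t=1 move(2) ⇒ x=1 y=6 heading=W
t=2 move(2) ⇒ x=0 y=6 heading=W
uniquely the one of 16 2-step routes that fits.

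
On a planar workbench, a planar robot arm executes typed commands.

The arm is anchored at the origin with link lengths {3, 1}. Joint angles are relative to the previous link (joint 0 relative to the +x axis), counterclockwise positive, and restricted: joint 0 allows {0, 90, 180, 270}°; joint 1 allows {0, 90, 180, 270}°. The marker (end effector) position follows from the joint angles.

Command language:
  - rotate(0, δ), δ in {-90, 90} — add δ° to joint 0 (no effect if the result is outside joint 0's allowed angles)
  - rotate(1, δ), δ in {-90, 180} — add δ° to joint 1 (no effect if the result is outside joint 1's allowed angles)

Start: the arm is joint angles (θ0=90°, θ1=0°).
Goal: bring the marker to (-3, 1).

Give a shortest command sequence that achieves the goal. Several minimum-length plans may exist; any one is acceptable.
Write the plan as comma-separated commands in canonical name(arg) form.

rotate(1, -90), rotate(0, 90)

start: joint angles (θ0=90°, θ1=0°)
[1] after rotate(1, -90): joint angles (θ0=90°, θ1=270°)
[2] after rotate(0, 90): joint angles (θ0=180°, θ1=270°)
no 1-step plan works, so 2 is optimal.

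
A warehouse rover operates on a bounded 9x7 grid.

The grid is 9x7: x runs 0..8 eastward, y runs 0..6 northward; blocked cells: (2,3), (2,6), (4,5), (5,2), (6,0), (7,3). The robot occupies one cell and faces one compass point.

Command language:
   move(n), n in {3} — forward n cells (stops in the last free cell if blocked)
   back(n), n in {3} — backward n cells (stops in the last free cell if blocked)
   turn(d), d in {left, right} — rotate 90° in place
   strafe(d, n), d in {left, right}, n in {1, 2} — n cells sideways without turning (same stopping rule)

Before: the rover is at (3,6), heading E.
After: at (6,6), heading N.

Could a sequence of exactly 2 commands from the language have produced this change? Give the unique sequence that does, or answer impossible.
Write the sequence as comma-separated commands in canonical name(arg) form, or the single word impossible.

key: running turn(left) before move(3) would end elsewhere — order is forced
from: at (3,6), heading E
1. move(3) → at (6,6), heading E
2. turn(left) → at (6,6), heading N
no rival 2-sequence matches.

move(3), turn(left)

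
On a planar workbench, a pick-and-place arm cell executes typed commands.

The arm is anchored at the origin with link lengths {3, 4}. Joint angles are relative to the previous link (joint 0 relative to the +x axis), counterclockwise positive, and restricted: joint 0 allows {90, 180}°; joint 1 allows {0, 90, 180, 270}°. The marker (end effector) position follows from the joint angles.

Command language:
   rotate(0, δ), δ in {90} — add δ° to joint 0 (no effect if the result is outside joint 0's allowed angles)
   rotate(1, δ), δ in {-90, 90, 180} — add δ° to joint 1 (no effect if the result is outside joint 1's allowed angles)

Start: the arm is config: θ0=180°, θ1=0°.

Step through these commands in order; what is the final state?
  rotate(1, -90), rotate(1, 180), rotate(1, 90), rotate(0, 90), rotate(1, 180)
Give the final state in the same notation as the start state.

config: θ0=180°, θ1=0°

t0: config: θ0=180°, θ1=0°
t=1 rotate(1, -90) ⇒ config: θ0=180°, θ1=270°
t=2 rotate(1, 180) ⇒ config: θ0=180°, θ1=90°
t=3 rotate(1, 90) ⇒ config: θ0=180°, θ1=180°
t=4 rotate(0, 90) ⇒ config: θ0=180°, θ1=180°
t=5 rotate(1, 180) ⇒ config: θ0=180°, θ1=0°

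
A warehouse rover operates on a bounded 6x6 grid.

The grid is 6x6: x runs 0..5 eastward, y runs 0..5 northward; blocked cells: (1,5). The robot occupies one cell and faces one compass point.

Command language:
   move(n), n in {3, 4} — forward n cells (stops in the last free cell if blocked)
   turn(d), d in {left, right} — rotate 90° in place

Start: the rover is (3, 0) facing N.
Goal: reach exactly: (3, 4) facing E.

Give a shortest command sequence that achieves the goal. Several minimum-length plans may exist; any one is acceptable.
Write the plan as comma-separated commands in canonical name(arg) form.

move(4), turn(right)

begin: (3, 0) facing N
[1] after move(4): (3, 4) facing N
[2] after turn(right): (3, 4) facing E
no 1-step plan works, so 2 is optimal.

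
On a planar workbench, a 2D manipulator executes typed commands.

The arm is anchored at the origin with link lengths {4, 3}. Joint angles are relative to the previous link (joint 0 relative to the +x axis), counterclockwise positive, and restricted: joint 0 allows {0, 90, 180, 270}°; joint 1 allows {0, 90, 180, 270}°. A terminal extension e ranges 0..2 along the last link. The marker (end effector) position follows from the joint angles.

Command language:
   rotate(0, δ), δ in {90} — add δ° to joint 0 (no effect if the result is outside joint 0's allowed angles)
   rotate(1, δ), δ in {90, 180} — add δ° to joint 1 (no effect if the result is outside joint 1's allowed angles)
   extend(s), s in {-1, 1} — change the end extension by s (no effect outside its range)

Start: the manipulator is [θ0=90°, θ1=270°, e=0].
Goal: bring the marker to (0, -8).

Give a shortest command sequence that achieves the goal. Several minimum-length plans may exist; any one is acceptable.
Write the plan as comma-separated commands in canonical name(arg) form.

extend(1), rotate(1, 90), rotate(0, 90), rotate(0, 90)

start: [θ0=90°, θ1=270°, e=0]
t=1 extend(1) ⇒ [θ0=90°, θ1=270°, e=1]
t=2 rotate(1, 90) ⇒ [θ0=90°, θ1=0°, e=1]
t=3 rotate(0, 90) ⇒ [θ0=180°, θ1=0°, e=1]
t=4 rotate(0, 90) ⇒ [θ0=270°, θ1=0°, e=1]
no 3-step plan works, so 4 is optimal.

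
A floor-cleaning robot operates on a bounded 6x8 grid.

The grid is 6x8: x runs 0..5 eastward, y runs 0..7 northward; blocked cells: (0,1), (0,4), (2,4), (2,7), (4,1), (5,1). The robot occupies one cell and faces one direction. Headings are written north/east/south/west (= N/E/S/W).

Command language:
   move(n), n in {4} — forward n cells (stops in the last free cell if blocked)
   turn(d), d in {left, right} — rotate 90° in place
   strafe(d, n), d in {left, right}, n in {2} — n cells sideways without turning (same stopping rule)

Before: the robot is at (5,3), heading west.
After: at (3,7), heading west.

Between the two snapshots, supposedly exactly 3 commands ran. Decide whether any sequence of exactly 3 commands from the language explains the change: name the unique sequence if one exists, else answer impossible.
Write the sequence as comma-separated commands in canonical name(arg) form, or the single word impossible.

key: move(4) is stopped early by the blocked cell at (2,7)
from: at (5,3), heading west
t=1 strafe(right, 2) ⇒ at (5,5), heading west
t=2 strafe(right, 2) ⇒ at (5,7), heading west
t=3 move(4) ⇒ at (3,7), heading west
uniquely the one of 125 3-step routes that fits.

strafe(right, 2), strafe(right, 2), move(4)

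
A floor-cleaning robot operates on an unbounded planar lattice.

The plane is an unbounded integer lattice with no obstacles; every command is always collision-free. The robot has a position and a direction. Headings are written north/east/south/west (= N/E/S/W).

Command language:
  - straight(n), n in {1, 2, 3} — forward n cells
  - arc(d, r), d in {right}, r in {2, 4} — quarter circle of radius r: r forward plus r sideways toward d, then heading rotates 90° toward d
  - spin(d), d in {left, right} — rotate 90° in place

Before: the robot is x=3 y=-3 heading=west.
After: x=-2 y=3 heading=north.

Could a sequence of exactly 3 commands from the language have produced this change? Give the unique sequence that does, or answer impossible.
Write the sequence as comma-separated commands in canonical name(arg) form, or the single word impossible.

straight(1), arc(right, 4), straight(2)

key: cell and facing (now N) both changed — the 3 commands mix motion and turning
begin: x=3 y=-3 heading=west
1. straight(1) → x=2 y=-3 heading=west
2. arc(right, 4) → x=-2 y=1 heading=north
3. straight(2) → x=-2 y=3 heading=north
no rival 3-sequence matches.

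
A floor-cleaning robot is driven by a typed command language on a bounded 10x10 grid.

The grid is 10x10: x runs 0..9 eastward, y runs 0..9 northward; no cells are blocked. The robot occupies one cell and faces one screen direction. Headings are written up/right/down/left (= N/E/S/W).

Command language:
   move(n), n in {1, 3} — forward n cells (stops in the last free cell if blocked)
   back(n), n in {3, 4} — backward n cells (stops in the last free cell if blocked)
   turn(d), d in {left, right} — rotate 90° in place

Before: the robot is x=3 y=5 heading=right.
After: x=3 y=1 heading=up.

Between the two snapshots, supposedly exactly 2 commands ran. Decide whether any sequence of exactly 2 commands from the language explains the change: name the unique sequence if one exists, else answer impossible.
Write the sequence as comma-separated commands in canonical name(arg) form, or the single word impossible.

turn(left), back(4)

key: order matters: swapping turn(left) and back(4) lands elsewhere
t0: x=3 y=5 heading=right
1. turn(left) → x=3 y=5 heading=up
2. back(4) → x=3 y=1 heading=up
no other 2-command option fits: unique.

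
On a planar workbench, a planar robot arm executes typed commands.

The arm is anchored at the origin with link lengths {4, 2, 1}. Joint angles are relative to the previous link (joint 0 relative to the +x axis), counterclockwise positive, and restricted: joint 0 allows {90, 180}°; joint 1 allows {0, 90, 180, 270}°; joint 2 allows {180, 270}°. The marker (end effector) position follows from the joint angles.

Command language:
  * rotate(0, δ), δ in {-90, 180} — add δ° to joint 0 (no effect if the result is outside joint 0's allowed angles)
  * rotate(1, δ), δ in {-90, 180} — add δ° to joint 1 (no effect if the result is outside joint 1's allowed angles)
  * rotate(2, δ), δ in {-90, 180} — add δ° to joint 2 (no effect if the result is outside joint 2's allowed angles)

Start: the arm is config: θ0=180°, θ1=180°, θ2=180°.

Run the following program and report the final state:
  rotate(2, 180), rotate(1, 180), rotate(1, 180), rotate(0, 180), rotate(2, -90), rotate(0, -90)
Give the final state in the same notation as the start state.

start: config: θ0=180°, θ1=180°, θ2=180°
step 1 (rotate(2, 180)): config: θ0=180°, θ1=180°, θ2=180°
step 2 (rotate(1, 180)): config: θ0=180°, θ1=0°, θ2=180°
step 3 (rotate(1, 180)): config: θ0=180°, θ1=180°, θ2=180°
step 4 (rotate(0, 180)): config: θ0=180°, θ1=180°, θ2=180°
step 5 (rotate(2, -90)): config: θ0=180°, θ1=180°, θ2=180°
step 6 (rotate(0, -90)): config: θ0=90°, θ1=180°, θ2=180°

config: θ0=90°, θ1=180°, θ2=180°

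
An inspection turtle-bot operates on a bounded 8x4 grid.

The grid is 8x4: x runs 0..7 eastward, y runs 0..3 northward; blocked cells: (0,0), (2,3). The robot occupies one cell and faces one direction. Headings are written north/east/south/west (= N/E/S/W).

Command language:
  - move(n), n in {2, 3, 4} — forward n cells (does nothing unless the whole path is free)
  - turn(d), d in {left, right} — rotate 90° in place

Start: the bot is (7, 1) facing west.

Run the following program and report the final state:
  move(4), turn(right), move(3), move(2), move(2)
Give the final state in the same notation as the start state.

start: (7, 1) facing west
[1] after move(4): (3, 1) facing west
[2] after turn(right): (3, 1) facing north
[3] after move(3): (3, 1) facing north
[4] after move(2): (3, 3) facing north
[5] after move(2): (3, 3) facing north

(3, 3) facing north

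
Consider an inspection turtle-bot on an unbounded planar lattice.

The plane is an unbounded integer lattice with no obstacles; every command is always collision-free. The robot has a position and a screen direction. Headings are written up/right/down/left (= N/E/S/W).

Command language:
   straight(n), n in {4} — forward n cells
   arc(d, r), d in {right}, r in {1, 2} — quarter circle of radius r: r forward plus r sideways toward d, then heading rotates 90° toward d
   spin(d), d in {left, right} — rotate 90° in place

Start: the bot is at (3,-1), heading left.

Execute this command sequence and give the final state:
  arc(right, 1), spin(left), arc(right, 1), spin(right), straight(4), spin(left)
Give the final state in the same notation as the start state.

start: at (3,-1), heading left
[1] after arc(right, 1): at (2,0), heading up
[2] after spin(left): at (2,0), heading left
[3] after arc(right, 1): at (1,1), heading up
[4] after spin(right): at (1,1), heading right
[5] after straight(4): at (5,1), heading right
[6] after spin(left): at (5,1), heading up

at (5,1), heading up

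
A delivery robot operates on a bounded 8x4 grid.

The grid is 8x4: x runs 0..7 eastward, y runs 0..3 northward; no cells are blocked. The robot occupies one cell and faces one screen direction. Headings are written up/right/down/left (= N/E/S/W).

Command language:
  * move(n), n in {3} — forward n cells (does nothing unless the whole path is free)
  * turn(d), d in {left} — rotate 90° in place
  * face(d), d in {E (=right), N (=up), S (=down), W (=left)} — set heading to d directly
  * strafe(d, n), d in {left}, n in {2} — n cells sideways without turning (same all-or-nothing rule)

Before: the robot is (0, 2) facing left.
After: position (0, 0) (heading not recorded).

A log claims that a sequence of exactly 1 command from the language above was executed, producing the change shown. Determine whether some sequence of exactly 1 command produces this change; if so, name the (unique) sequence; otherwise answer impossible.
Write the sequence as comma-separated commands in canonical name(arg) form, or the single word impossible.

from: (0, 2) facing left
1. strafe(left, 2) → (0, 0) facing left
no rival 1-sequence matches.

strafe(left, 2)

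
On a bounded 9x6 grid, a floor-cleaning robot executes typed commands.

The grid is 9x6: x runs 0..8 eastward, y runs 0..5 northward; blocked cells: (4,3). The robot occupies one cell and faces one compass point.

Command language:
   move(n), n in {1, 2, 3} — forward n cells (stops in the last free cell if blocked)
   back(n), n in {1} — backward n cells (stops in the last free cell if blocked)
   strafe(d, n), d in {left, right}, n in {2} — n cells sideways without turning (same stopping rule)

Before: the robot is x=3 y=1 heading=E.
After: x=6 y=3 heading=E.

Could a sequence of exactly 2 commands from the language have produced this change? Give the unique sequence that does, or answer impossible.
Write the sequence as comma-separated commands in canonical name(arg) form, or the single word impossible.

key: still facing E at the end — nothing in the sequence rotates
begin: x=3 y=1 heading=E
[1] after move(3): x=6 y=1 heading=E
[2] after strafe(left, 2): x=6 y=3 heading=E
all 36 alternatives checked — unique.

move(3), strafe(left, 2)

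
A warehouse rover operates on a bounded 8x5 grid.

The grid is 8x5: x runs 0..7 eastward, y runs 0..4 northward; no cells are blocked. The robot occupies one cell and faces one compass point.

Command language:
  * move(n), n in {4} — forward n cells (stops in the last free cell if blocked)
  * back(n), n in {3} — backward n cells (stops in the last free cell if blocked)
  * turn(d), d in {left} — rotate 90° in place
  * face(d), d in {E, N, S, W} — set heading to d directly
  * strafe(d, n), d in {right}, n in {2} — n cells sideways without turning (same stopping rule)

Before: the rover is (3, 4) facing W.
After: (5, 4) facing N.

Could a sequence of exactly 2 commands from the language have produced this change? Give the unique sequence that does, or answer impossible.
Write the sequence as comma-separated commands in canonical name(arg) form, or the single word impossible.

face(N), strafe(right, 2)

key: order matters: swapping face(N) and strafe(right, 2) lands elsewhere
t0: (3, 4) facing W
[1] after face(N): (3, 4) facing N
[2] after strafe(right, 2): (5, 4) facing N
no rival 2-sequence matches.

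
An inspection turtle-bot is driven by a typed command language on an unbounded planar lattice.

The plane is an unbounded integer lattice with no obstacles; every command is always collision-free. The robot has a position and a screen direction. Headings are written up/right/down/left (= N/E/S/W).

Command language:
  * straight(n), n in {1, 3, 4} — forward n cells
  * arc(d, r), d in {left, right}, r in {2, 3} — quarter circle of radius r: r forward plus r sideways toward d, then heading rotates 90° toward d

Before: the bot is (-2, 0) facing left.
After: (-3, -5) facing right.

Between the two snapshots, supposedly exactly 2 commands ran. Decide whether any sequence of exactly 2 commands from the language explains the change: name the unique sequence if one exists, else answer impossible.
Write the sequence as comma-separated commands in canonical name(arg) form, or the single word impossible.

arc(left, 3), arc(left, 2)

key: position moved to (-3,-5) AND the heading swung to E — translation plus rotation needed
initial: (-2, 0) facing left
1. arc(left, 3) → (-5, -3) facing down
2. arc(left, 2) → (-3, -5) facing right
no other 2-command option fits: unique.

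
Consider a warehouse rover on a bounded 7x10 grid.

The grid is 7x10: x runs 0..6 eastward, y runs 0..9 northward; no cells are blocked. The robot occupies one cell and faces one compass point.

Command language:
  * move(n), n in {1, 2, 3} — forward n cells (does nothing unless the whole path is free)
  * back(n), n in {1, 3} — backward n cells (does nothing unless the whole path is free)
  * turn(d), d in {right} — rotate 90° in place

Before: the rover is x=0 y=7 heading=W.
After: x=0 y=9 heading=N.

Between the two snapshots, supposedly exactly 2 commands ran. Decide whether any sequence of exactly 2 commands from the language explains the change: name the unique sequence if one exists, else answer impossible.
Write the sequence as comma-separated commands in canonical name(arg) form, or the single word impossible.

turn(right), move(2)

key: position moved to (0,9) AND the heading swung to N — translation plus rotation needed
initial: x=0 y=7 heading=W
step 1 (turn(right)): x=0 y=7 heading=N
step 2 (move(2)): x=0 y=9 heading=N
uniquely the one of 36 2-step routes that fits.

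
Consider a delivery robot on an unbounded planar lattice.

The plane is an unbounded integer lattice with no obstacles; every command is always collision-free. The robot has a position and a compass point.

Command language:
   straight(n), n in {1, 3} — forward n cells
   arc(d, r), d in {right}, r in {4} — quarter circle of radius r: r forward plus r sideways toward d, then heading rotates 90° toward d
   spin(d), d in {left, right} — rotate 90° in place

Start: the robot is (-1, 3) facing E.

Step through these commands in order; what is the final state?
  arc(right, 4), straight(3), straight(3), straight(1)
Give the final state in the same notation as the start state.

(3, -8) facing S

start: (-1, 3) facing E
t=1 arc(right, 4) ⇒ (3, -1) facing S
t=2 straight(3) ⇒ (3, -4) facing S
t=3 straight(3) ⇒ (3, -7) facing S
t=4 straight(1) ⇒ (3, -8) facing S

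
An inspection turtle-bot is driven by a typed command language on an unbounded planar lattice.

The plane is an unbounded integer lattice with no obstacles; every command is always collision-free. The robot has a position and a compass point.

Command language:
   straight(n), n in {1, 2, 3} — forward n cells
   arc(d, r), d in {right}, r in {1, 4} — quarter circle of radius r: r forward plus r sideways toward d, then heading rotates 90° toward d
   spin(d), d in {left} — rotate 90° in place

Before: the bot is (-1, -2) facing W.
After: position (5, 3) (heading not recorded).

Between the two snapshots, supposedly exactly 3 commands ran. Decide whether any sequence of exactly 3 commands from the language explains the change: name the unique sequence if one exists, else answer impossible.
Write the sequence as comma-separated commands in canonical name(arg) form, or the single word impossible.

arc(right, 1), arc(right, 4), straight(3)

key: running straight(3) before arc(right, 1) would end elsewhere — order is forced
t0: (-1, -2) facing W
step 1 (arc(right, 1)): (-2, -1) facing N
step 2 (arc(right, 4)): (2, 3) facing E
step 3 (straight(3)): (5, 3) facing E
uniquely the one of 216 3-step routes that fits.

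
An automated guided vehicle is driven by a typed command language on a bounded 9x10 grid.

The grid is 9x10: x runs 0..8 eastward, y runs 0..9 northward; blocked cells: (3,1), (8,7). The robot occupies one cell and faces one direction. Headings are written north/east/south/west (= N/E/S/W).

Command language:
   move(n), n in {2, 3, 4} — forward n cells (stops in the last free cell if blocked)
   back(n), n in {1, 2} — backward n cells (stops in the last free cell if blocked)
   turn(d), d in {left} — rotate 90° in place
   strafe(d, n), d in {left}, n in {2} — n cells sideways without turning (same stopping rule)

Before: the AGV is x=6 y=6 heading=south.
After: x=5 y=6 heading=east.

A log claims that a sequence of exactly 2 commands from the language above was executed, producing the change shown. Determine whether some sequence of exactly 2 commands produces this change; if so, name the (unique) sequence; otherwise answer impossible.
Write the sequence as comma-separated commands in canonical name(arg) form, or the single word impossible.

turn(left), back(1)

key: order matters: swapping turn(left) and back(1) lands elsewhere
start: x=6 y=6 heading=south
1. turn(left) → x=6 y=6 heading=east
2. back(1) → x=5 y=6 heading=east
all 49 alternatives checked — unique.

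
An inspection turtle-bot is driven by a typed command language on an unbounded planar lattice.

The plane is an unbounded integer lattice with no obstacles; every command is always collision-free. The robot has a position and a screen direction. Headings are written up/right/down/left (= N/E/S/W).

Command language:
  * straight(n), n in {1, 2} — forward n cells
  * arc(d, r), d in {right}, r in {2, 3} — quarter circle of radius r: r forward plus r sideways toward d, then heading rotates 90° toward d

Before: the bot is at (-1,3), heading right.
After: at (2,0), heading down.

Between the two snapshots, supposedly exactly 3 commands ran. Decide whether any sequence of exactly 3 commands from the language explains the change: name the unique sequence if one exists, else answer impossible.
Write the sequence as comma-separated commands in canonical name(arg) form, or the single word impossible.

straight(1), arc(right, 2), straight(1)

key: cell and facing (now S) both changed — the 3 commands mix motion and turning
initial: at (-1,3), heading right
[1] after straight(1): at (0,3), heading right
[2] after arc(right, 2): at (2,1), heading down
[3] after straight(1): at (2,0), heading down
no other 3-command option fits: unique.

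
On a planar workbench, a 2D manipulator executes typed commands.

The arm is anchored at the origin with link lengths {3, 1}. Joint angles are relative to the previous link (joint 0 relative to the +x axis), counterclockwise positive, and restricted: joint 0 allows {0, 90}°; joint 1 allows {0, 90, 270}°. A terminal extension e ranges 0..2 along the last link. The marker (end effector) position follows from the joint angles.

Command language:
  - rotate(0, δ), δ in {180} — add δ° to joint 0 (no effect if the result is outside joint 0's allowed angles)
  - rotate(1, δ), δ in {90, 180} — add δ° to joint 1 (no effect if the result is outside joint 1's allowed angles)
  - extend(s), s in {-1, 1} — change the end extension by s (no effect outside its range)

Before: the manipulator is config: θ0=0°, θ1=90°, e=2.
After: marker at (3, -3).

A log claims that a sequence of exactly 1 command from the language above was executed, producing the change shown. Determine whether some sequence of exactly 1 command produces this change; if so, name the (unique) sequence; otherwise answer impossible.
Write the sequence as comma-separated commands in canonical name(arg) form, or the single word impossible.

rotate(1, 180)

t0: config: θ0=0°, θ1=90°, e=2
[1] after rotate(1, 180): config: θ0=0°, θ1=270°, e=2
all 5 alternatives checked — unique.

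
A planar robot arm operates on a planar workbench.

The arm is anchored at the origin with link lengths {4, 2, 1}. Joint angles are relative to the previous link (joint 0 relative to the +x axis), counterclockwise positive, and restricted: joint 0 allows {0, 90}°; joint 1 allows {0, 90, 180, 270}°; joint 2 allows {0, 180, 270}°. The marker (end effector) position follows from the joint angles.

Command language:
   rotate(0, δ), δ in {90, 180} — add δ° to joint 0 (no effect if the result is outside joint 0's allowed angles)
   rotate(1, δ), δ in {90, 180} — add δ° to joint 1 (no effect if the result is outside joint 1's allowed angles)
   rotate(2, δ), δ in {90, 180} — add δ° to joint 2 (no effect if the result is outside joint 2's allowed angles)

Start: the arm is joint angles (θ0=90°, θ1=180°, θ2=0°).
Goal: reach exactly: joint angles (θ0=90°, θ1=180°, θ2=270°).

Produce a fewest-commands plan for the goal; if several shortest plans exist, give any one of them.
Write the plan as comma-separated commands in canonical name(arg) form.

rotate(2, 180), rotate(2, 90)

from: joint angles (θ0=90°, θ1=180°, θ2=0°)
[1] after rotate(2, 180): joint angles (θ0=90°, θ1=180°, θ2=180°)
[2] after rotate(2, 90): joint angles (θ0=90°, θ1=180°, θ2=270°)
minimal: 2 command(s), checked below 2.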